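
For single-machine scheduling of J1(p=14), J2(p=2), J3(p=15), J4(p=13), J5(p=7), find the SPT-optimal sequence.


SPT: sort by shortest processing time
  J2: p=2
  J5: p=7
  J4: p=13
  J1: p=14
  J3: p=15
Order: J2 → J5 → J4 → J1 → J3


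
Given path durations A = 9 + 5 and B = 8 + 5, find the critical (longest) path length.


Path A: 9 + 5 = 14
Path B: 8 + 5 = 13
Critical path = longest = max(14, 13)
= 14 (Path A)


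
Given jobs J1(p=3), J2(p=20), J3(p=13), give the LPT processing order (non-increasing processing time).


LPT: sort by longest processing time first
  J2: p=20
  J3: p=13
  J1: p=3
Order: J2 → J3 → J1


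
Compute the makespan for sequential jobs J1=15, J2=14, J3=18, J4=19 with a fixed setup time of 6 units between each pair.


Makespan = Σ processing + (n-1) × setup
= (15 + 14 + 18 + 19) + (4-1)×6
= 66 + 18
= 84 time units


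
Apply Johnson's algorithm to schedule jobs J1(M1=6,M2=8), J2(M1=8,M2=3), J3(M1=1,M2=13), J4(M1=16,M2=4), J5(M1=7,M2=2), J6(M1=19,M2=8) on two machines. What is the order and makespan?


Johnson's rule:
Group 1 (M1≤M2, sort by M1): ['J3', 'J1']
Group 2 (M1>M2, sort desc M2): ['J6', 'J4', 'J2', 'J5']
Sequence: J3 → J1 → J6 → J4 → J2 → J5
Makespan calculation:
  J3: M1 done=1, M2 done=14
  J1: M1 done=7, M2 done=22
  J6: M1 done=26, M2 done=34
  J4: M1 done=42, M2 done=46
  J2: M1 done=50, M2 done=53
  J5: M1 done=57, M2 done=59
= Sequence: J3 → J1 → J6 → J4 → J2 → J5, Makespan: 59


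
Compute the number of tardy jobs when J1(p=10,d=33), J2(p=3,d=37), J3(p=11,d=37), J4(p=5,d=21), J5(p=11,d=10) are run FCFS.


Completion vs due date:
  J1: C=10, d=33 → on time
  J2: C=13, d=37 → on time
  J3: C=24, d=37 → on time
  J4: C=29, d=21 → TARDY
  J5: C=40, d=10 → TARDY
Tardy jobs: J4, J5
Count = 2


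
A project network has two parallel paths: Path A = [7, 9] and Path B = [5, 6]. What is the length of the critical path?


Path A: 7 + 9 = 16
Path B: 5 + 6 = 11
Critical path = longest = max(16, 11)
= 16 (Path A)


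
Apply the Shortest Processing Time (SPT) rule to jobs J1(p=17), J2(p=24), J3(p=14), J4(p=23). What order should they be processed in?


SPT: sort by shortest processing time
  J3: p=14
  J1: p=17
  J4: p=23
  J2: p=24
Order: J3 → J1 → J4 → J2


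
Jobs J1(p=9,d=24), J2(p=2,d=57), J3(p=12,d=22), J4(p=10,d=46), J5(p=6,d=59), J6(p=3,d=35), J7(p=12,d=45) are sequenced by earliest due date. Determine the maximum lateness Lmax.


EDD order: J3 → J1 → J6 → J7 → J4 → J2 → J5
Completion and lateness:
  J3: C=12, d=22, L=12-22=-10
  J1: C=21, d=24, L=21-24=-3
  J6: C=24, d=35, L=24-35=-11
  J7: C=36, d=45, L=36-45=-9
  J4: C=46, d=46, L=46-46=0
  J2: C=48, d=57, L=48-57=-9
  J5: C=54, d=59, L=54-59=-5
Lmax = max(-10, -3, -11, -9, 0, -9, -5)
= 0


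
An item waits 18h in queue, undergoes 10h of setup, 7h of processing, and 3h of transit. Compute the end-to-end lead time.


Lead time = queue + setup + processing + transit
= 18 + 10 + 7 + 3
= 38 hours


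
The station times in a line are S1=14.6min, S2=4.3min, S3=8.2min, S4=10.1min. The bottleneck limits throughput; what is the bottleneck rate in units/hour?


Bottleneck = longest station time
Station times: [14.6, 4.3, 8.2, 10.1]
Max = 14.6 min
Rate = 60 / 14.6
= 4.11 units/hour (bottleneck: 14.6min)


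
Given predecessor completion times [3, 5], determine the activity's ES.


ES = max of all predecessor completion times
Predecessors: [3, 5]
ES = max(3, 5)
= 5


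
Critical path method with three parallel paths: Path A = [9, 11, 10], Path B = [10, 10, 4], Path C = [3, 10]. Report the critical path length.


Path A: 9 + 11 + 10 = 30
Path B: 10 + 10 + 4 = 24
Path C: 3 + 10 = 13
Critical path = longest = max(30, 24, 13)
= 30 (Path A)


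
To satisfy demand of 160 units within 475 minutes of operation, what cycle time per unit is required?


Cycle time = available time / demand
= 475 / 160
= 2.97 min/unit


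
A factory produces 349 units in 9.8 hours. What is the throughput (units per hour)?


Throughput = units / time
= 349 / 9.8
= 35.6 units/hour


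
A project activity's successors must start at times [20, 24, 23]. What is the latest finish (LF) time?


LF = min of all successor start times
Successors start at: [20, 24, 23]
LF = min(20, 24, 23)
= 20


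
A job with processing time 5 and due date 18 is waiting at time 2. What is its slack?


Slack = due - current_time - processing
= 18 - 2 - 5
= 11


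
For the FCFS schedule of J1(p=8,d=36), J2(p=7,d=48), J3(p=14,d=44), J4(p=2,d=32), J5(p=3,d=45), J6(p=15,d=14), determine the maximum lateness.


Lateness per job (L = C - d):
  J1: C=8, d=36, L=-28
  J2: C=15, d=48, L=-33
  J3: C=29, d=44, L=-15
  J4: C=31, d=32, L=-1
  J5: C=34, d=45, L=-11
  J6: C=49, d=14, L=35
Lmax = max(-28, -33, -15, -1, -11, 35)
= 35


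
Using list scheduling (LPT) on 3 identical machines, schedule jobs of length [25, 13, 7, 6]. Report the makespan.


Jobs (LPT sorted): [25, 13, 7, 6]
Machines: 3
  J=25 → Machine 1 (load: 0+25=25)
  J=13 → Machine 2 (load: 0+13=13)
  J=7 → Machine 3 (load: 0+7=7)
  J=6 → Machine 3 (load: 7+6=13)
Machine loads: [25, 13, 13]
Makespan = max = 25 time units


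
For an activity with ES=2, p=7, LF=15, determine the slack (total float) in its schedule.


EF = ES + duration = 2 + 7 = 9
LS = LF - duration = 15 - 7 = 8
Total Float = LF - EF = 15 - 9
(or LS - ES = 8 - 2)
= 6


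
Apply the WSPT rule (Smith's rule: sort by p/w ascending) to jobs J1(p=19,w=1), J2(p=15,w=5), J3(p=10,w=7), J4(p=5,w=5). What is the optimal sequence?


WSPT (Smith's rule): sort by p/w ascending
  J4: p/w = 5/5 = 1.000
  J3: p/w = 10/7 = 1.429
  J2: p/w = 15/5 = 3.000
  J1: p/w = 19/1 = 19.000
Order: J4 → J3 → J2 → J1


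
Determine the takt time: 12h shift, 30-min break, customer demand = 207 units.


Available = 12×60 - 30 = 690 min
Takt time = 690 / 207
= 3.33 min/unit


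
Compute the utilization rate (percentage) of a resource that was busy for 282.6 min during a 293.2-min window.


Utilization = busy / total × 100
= 282.6 / 293.2 × 100
= 96.4%


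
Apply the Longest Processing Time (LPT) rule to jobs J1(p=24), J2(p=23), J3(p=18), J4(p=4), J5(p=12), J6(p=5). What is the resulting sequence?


LPT: sort by longest processing time first
  J1: p=24
  J2: p=23
  J3: p=18
  J5: p=12
  J6: p=5
  J4: p=4
Order: J1 → J2 → J3 → J5 → J6 → J4


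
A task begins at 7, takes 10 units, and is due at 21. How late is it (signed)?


Completion = 7 + 10 = 17
Lateness = C - d = 17 - 21
= -4


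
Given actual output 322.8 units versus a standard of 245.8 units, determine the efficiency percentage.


Efficiency = (actual / standard) × 100
= (322.8 / 245.8) × 100
= 131.3%


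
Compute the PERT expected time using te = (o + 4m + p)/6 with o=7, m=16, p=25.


te = (o + 4m + p) / 6
= (7 + 4×16 + 25) / 6
= (7 + 64 + 25) / 6
= 96 / 6
= 16.00


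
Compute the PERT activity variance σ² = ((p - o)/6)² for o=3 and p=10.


σ² = ((p - o) / 6)² = (p - o)² / 36
= (10 - 3)² / 36
= 7² / 36
= 49 / 36
= 1.3611


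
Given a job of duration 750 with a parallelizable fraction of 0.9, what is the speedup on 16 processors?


Amdahl's law: T_p = T × ((1-p) + p/N)
= 750 × ((1-0.9) + 0.9/16)
= 750 × (0.10 + 0.0563)
= 750 × 0.1562
= 117.19
Speedup = 750/117.19
= 6.40×


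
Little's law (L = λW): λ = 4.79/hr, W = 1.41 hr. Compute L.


Little's law: L = λ × W
= 4.79 × 1.41
= 6.75


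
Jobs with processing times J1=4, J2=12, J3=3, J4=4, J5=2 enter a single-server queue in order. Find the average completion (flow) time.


Completion times:
  J1: completes at 4
  J2: completes at 16
  J3: completes at 19
  J4: completes at 23
  J5: completes at 25
Sum = 87
Average = 87/5
= 17.40


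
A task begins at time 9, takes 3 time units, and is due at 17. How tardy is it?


Completion = start + processing = 9 + 3 = 12
Tardiness = max(0, C - d) = max(0, 12 - 17)
= max(0, -5)
= 0


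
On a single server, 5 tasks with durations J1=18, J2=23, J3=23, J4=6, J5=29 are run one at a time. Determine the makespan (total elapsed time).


Sequential makespan: sum all processing times
= 18 + 23 + 23 + 6 + 29
= 99 time units


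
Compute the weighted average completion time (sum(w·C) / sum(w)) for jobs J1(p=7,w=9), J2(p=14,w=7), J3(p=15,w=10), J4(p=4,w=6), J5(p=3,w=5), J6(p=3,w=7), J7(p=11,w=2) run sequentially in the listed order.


Completion times:
  J1: C=7, w×C=9×7=63
  J2: C=21, w×C=7×21=147
  J3: C=36, w×C=10×36=360
  J4: C=40, w×C=6×40=240
  J5: C=43, w×C=5×43=215
  J6: C=46, w×C=7×46=322
  J7: C=57, w×C=2×57=114
Sum w×C = 1461
Sum w = 46
Weighted avg = 1461/46
= 31.76


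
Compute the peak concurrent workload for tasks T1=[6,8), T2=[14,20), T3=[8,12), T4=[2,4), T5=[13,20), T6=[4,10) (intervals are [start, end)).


Check each time point for overlaps:
  t=6: 2 tasks active (T1, T6)
Max concurrent = 2


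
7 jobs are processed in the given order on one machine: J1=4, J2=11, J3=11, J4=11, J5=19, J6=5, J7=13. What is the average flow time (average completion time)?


Completion times:
  J1: completes at 4
  J2: completes at 15
  J3: completes at 26
  J4: completes at 37
  J5: completes at 56
  J6: completes at 61
  J7: completes at 74
Sum = 273
Average = 273/7
= 39.00


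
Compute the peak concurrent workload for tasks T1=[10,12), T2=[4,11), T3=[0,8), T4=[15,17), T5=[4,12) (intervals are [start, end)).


Check each time point for overlaps:
  t=4: 3 tasks active (T2, T3, T5)
Max concurrent = 3


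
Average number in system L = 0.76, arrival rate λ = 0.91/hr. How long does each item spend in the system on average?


Little's law: L = λW → W = L / λ
= 0.76 / 0.91
= 0.84 hours


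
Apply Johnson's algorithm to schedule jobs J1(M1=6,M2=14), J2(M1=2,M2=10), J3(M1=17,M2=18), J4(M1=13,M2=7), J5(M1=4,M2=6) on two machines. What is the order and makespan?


Johnson's rule:
Group 1 (M1≤M2, sort by M1): ['J2', 'J5', 'J1', 'J3']
Group 2 (M1>M2, sort desc M2): ['J4']
Sequence: J2 → J5 → J1 → J3 → J4
Makespan calculation:
  J2: M1 done=2, M2 done=12
  J5: M1 done=6, M2 done=18
  J1: M1 done=12, M2 done=32
  J3: M1 done=29, M2 done=50
  J4: M1 done=42, M2 done=57
= Sequence: J2 → J5 → J1 → J3 → J4, Makespan: 57


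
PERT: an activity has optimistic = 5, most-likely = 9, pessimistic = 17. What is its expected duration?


te = (o + 4m + p) / 6
= (5 + 4×9 + 17) / 6
= (5 + 36 + 17) / 6
= 58 / 6
= 9.67


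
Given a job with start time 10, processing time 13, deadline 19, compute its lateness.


Completion = 10 + 13 = 23
Lateness = C - d = 23 - 19
= 4


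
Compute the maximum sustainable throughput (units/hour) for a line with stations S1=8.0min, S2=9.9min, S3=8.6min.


Bottleneck = longest station time
Station times: [8.0, 9.9, 8.6]
Max = 9.9 min
Rate = 60 / 9.9
= 6.06 units/hour (bottleneck: 9.9min)


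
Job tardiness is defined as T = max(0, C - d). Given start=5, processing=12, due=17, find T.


Completion = start + processing = 5 + 12 = 17
Tardiness = max(0, C - d) = max(0, 17 - 17)
= max(0, 0)
= 0


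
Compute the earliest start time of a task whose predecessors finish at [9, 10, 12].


ES = max of all predecessor completion times
Predecessors: [9, 10, 12]
ES = max(9, 10, 12)
= 12


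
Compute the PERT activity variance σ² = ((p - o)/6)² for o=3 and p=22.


σ² = ((p - o) / 6)² = (p - o)² / 36
= (22 - 3)² / 36
= 19² / 36
= 361 / 36
= 10.0278


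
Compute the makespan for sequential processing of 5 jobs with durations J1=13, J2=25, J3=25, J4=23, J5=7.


Sequential makespan: sum all processing times
= 13 + 25 + 25 + 23 + 7
= 93 time units


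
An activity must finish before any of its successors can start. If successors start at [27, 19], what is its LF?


LF = min of all successor start times
Successors start at: [27, 19]
LF = min(27, 19)
= 19


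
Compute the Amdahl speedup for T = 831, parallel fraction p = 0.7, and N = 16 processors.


Amdahl's law: T_p = T × ((1-p) + p/N)
= 831 × ((1-0.7) + 0.7/16)
= 831 × (0.30 + 0.0437)
= 831 × 0.3438
= 285.66
Speedup = 831/285.66
= 2.91×


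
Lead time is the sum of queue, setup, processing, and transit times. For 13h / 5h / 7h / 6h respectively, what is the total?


Lead time = queue + setup + processing + transit
= 13 + 5 + 7 + 6
= 31 hours


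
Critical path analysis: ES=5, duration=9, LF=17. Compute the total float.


EF = ES + duration = 5 + 9 = 14
LS = LF - duration = 17 - 9 = 8
Total Float = LF - EF = 17 - 14
(or LS - ES = 8 - 5)
= 3


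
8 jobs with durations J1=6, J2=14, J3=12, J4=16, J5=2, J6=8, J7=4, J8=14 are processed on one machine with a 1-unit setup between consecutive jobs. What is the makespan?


Makespan = Σ processing + (n-1) × setup
= (6 + 14 + 12 + 16 + 2 + 8 + 4 + 14) + (8-1)×1
= 76 + 7
= 83 time units


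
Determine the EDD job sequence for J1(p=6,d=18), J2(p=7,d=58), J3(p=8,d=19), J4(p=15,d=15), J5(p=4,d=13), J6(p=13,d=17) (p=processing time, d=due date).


EDD: sort by earliest due date
  J5: d=13, p=4
  J4: d=15, p=15
  J6: d=17, p=13
  J1: d=18, p=6
  J3: d=19, p=8
  J2: d=58, p=7
Order: J5 → J4 → J6 → J1 → J3 → J2


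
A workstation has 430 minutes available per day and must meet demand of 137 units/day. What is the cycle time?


Cycle time = available time / demand
= 430 / 137
= 3.14 min/unit


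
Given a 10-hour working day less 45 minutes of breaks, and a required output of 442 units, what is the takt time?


Available = 10×60 - 45 = 555 min
Takt time = 555 / 442
= 1.26 min/unit


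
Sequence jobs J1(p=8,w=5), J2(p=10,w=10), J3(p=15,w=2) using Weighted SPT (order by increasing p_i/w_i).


WSPT (Smith's rule): sort by p/w ascending
  J2: p/w = 10/10 = 1.000
  J1: p/w = 8/5 = 1.600
  J3: p/w = 15/2 = 7.500
Order: J2 → J1 → J3


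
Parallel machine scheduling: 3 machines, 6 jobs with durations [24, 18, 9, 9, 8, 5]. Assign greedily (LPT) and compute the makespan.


Jobs (LPT sorted): [24, 18, 9, 9, 8, 5]
Machines: 3
  J=24 → Machine 1 (load: 0+24=24)
  J=18 → Machine 2 (load: 0+18=18)
  J=9 → Machine 3 (load: 0+9=9)
  J=9 → Machine 3 (load: 9+9=18)
  J=8 → Machine 2 (load: 18+8=26)
  J=5 → Machine 3 (load: 18+5=23)
Machine loads: [24, 26, 23]
Makespan = max = 26 time units


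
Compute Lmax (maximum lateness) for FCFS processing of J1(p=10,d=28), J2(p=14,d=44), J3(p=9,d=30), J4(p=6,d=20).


Lateness per job (L = C - d):
  J1: C=10, d=28, L=-18
  J2: C=24, d=44, L=-20
  J3: C=33, d=30, L=3
  J4: C=39, d=20, L=19
Lmax = max(-18, -20, 3, 19)
= 19


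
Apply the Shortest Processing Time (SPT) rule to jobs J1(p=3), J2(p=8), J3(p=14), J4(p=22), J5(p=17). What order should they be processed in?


SPT: sort by shortest processing time
  J1: p=3
  J2: p=8
  J3: p=14
  J5: p=17
  J4: p=22
Order: J1 → J2 → J3 → J5 → J4


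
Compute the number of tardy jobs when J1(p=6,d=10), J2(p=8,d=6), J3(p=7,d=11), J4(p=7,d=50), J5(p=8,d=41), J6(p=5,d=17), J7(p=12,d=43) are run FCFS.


Completion vs due date:
  J1: C=6, d=10 → on time
  J2: C=14, d=6 → TARDY
  J3: C=21, d=11 → TARDY
  J4: C=28, d=50 → on time
  J5: C=36, d=41 → on time
  J6: C=41, d=17 → TARDY
  J7: C=53, d=43 → TARDY
Tardy jobs: J2, J3, J6, J7
Count = 4


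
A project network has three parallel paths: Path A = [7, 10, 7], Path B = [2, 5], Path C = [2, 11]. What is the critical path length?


Path A: 7 + 10 + 7 = 24
Path B: 2 + 5 = 7
Path C: 2 + 11 = 13
Critical path = longest = max(24, 7, 13)
= 24 (Path A)


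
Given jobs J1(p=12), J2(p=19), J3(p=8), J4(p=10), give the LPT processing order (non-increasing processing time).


LPT: sort by longest processing time first
  J2: p=19
  J1: p=12
  J4: p=10
  J3: p=8
Order: J2 → J1 → J4 → J3


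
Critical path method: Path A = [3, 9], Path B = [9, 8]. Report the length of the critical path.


Path A: 3 + 9 = 12
Path B: 9 + 8 = 17
Critical path = longest = max(12, 17)
= 17 (Path B)


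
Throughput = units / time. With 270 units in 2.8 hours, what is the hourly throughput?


Throughput = units / time
= 270 / 2.8
= 96.4 units/hour


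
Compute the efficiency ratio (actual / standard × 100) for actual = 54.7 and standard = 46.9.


Efficiency = (actual / standard) × 100
= (54.7 / 46.9) × 100
= 116.6%


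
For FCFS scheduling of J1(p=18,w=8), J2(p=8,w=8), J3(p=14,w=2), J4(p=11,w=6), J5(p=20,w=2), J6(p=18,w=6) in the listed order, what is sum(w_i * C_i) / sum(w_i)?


Completion times:
  J1: C=18, w×C=8×18=144
  J2: C=26, w×C=8×26=208
  J3: C=40, w×C=2×40=80
  J4: C=51, w×C=6×51=306
  J5: C=71, w×C=2×71=142
  J6: C=89, w×C=6×89=534
Sum w×C = 1414
Sum w = 32
Weighted avg = 1414/32
= 44.19


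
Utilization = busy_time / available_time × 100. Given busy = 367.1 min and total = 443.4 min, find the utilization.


Utilization = busy / total × 100
= 367.1 / 443.4 × 100
= 82.8%


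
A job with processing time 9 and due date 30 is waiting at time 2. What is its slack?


Slack = due - current_time - processing
= 30 - 2 - 9
= 19


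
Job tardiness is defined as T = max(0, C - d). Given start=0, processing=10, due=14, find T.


Completion = start + processing = 0 + 10 = 10
Tardiness = max(0, C - d) = max(0, 10 - 14)
= max(0, -4)
= 0


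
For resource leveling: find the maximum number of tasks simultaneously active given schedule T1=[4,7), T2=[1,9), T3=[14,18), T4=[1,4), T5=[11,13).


Check each time point for overlaps:
  t=1: 2 tasks active (T2, T4)
Max concurrent = 2


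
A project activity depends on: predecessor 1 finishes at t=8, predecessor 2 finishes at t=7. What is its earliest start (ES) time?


ES = max of all predecessor completion times
Predecessors: [8, 7]
ES = max(8, 7)
= 8


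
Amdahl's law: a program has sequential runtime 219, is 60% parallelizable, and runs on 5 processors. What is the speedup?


Amdahl's law: T_p = T × ((1-p) + p/N)
= 219 × ((1-0.6) + 0.6/5)
= 219 × (0.40 + 0.1200)
= 219 × 0.5200
= 113.88
Speedup = 219/113.88
= 1.92×


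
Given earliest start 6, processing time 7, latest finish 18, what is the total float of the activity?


EF = ES + duration = 6 + 7 = 13
LS = LF - duration = 18 - 7 = 11
Total Float = LF - EF = 18 - 13
(or LS - ES = 11 - 6)
= 5


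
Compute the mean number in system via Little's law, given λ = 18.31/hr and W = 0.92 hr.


Little's law: L = λ × W
= 18.31 × 0.92
= 16.85


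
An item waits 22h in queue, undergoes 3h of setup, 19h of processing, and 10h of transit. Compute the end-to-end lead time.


Lead time = queue + setup + processing + transit
= 22 + 3 + 19 + 10
= 54 hours


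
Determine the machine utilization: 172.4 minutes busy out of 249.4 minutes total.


Utilization = busy / total × 100
= 172.4 / 249.4 × 100
= 69.1%


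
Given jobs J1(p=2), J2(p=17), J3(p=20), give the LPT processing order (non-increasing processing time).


LPT: sort by longest processing time first
  J3: p=20
  J2: p=17
  J1: p=2
Order: J3 → J2 → J1


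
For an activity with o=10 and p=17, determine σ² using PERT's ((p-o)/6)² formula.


σ² = ((p - o) / 6)² = (p - o)² / 36
= (17 - 10)² / 36
= 7² / 36
= 49 / 36
= 1.3611


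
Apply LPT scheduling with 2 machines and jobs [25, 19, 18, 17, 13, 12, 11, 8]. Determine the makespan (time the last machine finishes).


Jobs (LPT sorted): [25, 19, 18, 17, 13, 12, 11, 8]
Machines: 2
  J=25 → Machine 1 (load: 0+25=25)
  J=19 → Machine 2 (load: 0+19=19)
  J=18 → Machine 2 (load: 19+18=37)
  J=17 → Machine 1 (load: 25+17=42)
  J=13 → Machine 2 (load: 37+13=50)
  J=12 → Machine 1 (load: 42+12=54)
  J=11 → Machine 2 (load: 50+11=61)
  J=8 → Machine 1 (load: 54+8=62)
Machine loads: [62, 61]
Makespan = max = 62 time units


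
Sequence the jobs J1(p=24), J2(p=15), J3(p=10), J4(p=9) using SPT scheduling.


SPT: sort by shortest processing time
  J4: p=9
  J3: p=10
  J2: p=15
  J1: p=24
Order: J4 → J3 → J2 → J1


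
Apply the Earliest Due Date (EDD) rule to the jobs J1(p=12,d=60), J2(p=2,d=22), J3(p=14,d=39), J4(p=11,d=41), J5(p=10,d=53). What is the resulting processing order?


EDD: sort by earliest due date
  J2: d=22, p=2
  J3: d=39, p=14
  J4: d=41, p=11
  J5: d=53, p=10
  J1: d=60, p=12
Order: J2 → J3 → J4 → J5 → J1


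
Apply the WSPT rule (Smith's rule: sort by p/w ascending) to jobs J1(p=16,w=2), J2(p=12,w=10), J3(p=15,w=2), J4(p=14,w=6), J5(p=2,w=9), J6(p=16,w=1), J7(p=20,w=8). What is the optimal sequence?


WSPT (Smith's rule): sort by p/w ascending
  J5: p/w = 2/9 = 0.222
  J2: p/w = 12/10 = 1.200
  J4: p/w = 14/6 = 2.333
  J7: p/w = 20/8 = 2.500
  J3: p/w = 15/2 = 7.500
  J1: p/w = 16/2 = 8.000
  J6: p/w = 16/1 = 16.000
Order: J5 → J2 → J4 → J7 → J3 → J1 → J6


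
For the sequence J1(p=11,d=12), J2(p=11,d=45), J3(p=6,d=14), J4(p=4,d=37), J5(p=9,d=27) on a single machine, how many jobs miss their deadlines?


Completion vs due date:
  J1: C=11, d=12 → on time
  J2: C=22, d=45 → on time
  J3: C=28, d=14 → TARDY
  J4: C=32, d=37 → on time
  J5: C=41, d=27 → TARDY
Tardy jobs: J3, J5
Count = 2


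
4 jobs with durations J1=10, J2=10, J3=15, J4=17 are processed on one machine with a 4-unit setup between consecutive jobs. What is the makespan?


Makespan = Σ processing + (n-1) × setup
= (10 + 10 + 15 + 17) + (4-1)×4
= 52 + 12
= 64 time units


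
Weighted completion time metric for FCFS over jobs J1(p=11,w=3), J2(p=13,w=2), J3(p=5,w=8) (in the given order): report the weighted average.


Completion times:
  J1: C=11, w×C=3×11=33
  J2: C=24, w×C=2×24=48
  J3: C=29, w×C=8×29=232
Sum w×C = 313
Sum w = 13
Weighted avg = 313/13
= 24.08


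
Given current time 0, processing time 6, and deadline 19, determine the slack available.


Slack = due - current_time - processing
= 19 - 0 - 6
= 13


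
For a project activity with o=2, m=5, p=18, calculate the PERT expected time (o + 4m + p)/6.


te = (o + 4m + p) / 6
= (2 + 4×5 + 18) / 6
= (2 + 20 + 18) / 6
= 40 / 6
= 6.67


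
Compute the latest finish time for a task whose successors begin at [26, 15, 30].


LF = min of all successor start times
Successors start at: [26, 15, 30]
LF = min(26, 15, 30)
= 15


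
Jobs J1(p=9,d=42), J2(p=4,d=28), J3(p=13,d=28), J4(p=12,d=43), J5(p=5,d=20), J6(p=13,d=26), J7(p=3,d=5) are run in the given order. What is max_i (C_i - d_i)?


Lateness per job (L = C - d):
  J1: C=9, d=42, L=-33
  J2: C=13, d=28, L=-15
  J3: C=26, d=28, L=-2
  J4: C=38, d=43, L=-5
  J5: C=43, d=20, L=23
  J6: C=56, d=26, L=30
  J7: C=59, d=5, L=54
Lmax = max(-33, -15, -2, -5, 23, 30, 54)
= 54


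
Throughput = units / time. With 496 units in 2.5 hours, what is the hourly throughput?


Throughput = units / time
= 496 / 2.5
= 198.4 units/hour


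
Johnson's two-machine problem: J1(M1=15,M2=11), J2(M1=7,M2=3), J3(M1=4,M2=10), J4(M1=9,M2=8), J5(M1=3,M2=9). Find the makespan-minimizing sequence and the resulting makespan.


Johnson's rule:
Group 1 (M1≤M2, sort by M1): ['J5', 'J3']
Group 2 (M1>M2, sort desc M2): ['J1', 'J4', 'J2']
Sequence: J5 → J3 → J1 → J4 → J2
Makespan calculation:
  J5: M1 done=3, M2 done=12
  J3: M1 done=7, M2 done=22
  J1: M1 done=22, M2 done=33
  J4: M1 done=31, M2 done=41
  J2: M1 done=38, M2 done=44
= Sequence: J5 → J3 → J1 → J4 → J2, Makespan: 44


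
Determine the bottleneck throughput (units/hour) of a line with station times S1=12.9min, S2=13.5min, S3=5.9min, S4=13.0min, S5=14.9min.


Bottleneck = longest station time
Station times: [12.9, 13.5, 5.9, 13.0, 14.9]
Max = 14.9 min
Rate = 60 / 14.9
= 4.03 units/hour (bottleneck: 14.9min)


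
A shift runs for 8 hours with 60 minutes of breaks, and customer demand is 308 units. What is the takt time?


Available = 8×60 - 60 = 420 min
Takt time = 420 / 308
= 1.36 min/unit


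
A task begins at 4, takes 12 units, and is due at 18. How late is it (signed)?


Completion = 4 + 12 = 16
Lateness = C - d = 16 - 18
= -2


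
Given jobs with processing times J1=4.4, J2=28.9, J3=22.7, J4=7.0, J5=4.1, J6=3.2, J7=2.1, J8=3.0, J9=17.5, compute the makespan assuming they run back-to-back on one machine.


Sequential makespan: sum all processing times
= 4.4 + 28.9 + 22.7 + 7.0 + 4.1 + 3.2 + 2.1 + 3.0 + 17.5
= 92.9 time units


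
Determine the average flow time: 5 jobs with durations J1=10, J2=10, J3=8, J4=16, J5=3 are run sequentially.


Completion times:
  J1: completes at 10
  J2: completes at 20
  J3: completes at 28
  J4: completes at 44
  J5: completes at 47
Sum = 149
Average = 149/5
= 29.80


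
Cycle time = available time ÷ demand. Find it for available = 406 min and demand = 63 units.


Cycle time = available time / demand
= 406 / 63
= 6.44 min/unit


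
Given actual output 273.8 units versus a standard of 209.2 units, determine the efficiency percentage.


Efficiency = (actual / standard) × 100
= (273.8 / 209.2) × 100
= 130.9%


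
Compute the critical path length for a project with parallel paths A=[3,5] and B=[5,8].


Path A: 3 + 5 = 8
Path B: 5 + 8 = 13
Critical path = longest = max(8, 13)
= 13 (Path B)


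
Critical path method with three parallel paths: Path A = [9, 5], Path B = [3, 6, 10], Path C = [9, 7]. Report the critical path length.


Path A: 9 + 5 = 14
Path B: 3 + 6 + 10 = 19
Path C: 9 + 7 = 16
Critical path = longest = max(14, 19, 16)
= 19 (Path B)


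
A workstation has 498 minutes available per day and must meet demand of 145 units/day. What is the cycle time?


Cycle time = available time / demand
= 498 / 145
= 3.43 min/unit


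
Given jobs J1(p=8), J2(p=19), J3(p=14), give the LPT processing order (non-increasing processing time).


LPT: sort by longest processing time first
  J2: p=19
  J3: p=14
  J1: p=8
Order: J2 → J3 → J1


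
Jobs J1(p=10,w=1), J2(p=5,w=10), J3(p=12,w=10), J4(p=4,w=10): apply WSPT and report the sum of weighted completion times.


WSPT order (by p/w): J4 → J2 → J3 → J1
  J4: C=4, w·C=10×4=40
  J2: C=9, w·C=10×9=90
  J3: C=21, w·C=10×21=210
  J1: C=31, w·C=1×31=31
Σ w·C = 371
= 371


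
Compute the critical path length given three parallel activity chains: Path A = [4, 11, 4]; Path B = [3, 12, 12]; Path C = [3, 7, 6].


Path A: 4 + 11 + 4 = 19
Path B: 3 + 12 + 12 = 27
Path C: 3 + 7 + 6 = 16
Critical path = longest = max(19, 27, 16)
= 27 (Path B)


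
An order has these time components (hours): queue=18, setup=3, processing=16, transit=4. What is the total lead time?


Lead time = queue + setup + processing + transit
= 18 + 3 + 16 + 4
= 41 hours


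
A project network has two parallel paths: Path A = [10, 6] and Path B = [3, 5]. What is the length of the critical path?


Path A: 10 + 6 = 16
Path B: 3 + 5 = 8
Critical path = longest = max(16, 8)
= 16 (Path A)


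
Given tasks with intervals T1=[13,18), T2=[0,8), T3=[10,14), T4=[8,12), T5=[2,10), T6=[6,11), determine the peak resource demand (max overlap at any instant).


Check each time point for overlaps:
  t=6: 3 tasks active (T2, T5, T6)
Max concurrent = 3


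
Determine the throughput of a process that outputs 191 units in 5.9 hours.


Throughput = units / time
= 191 / 5.9
= 32.4 units/hour


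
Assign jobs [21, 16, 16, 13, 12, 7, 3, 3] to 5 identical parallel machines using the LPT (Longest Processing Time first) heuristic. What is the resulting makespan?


Jobs (LPT sorted): [21, 16, 16, 13, 12, 7, 3, 3]
Machines: 5
  J=21 → Machine 1 (load: 0+21=21)
  J=16 → Machine 2 (load: 0+16=16)
  J=16 → Machine 3 (load: 0+16=16)
  J=13 → Machine 4 (load: 0+13=13)
  J=12 → Machine 5 (load: 0+12=12)
  J=7 → Machine 5 (load: 12+7=19)
  J=3 → Machine 4 (load: 13+3=16)
  J=3 → Machine 2 (load: 16+3=19)
Machine loads: [21, 19, 16, 16, 19]
Makespan = max = 21 time units


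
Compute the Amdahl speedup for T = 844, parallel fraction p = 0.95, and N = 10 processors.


Amdahl's law: T_p = T × ((1-p) + p/N)
= 844 × ((1-0.95) + 0.95/10)
= 844 × (0.05 + 0.0950)
= 844 × 0.1450
= 122.38
Speedup = 844/122.38
= 6.90×


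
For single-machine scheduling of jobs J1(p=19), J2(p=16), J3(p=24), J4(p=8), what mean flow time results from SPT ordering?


SPT order: J4 → J2 → J1 → J3
Completion times:
  J4: C=8
  J2: C=24
  J1: C=43
  J3: C=67
Sum = 142, n = 4
Mean flow = 142/4
= 35.50


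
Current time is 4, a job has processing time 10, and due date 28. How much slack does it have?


Slack = due - current_time - processing
= 28 - 4 - 10
= 14


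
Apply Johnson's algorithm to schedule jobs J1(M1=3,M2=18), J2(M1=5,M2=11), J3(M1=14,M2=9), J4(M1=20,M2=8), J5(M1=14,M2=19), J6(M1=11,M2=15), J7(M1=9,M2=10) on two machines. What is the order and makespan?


Johnson's rule:
Group 1 (M1≤M2, sort by M1): ['J1', 'J2', 'J7', 'J6', 'J5']
Group 2 (M1>M2, sort desc M2): ['J3', 'J4']
Sequence: J1 → J2 → J7 → J6 → J5 → J3 → J4
Makespan calculation:
  J1: M1 done=3, M2 done=21
  J2: M1 done=8, M2 done=32
  J7: M1 done=17, M2 done=42
  J6: M1 done=28, M2 done=57
  J5: M1 done=42, M2 done=76
  J3: M1 done=56, M2 done=85
  J4: M1 done=76, M2 done=93
= Sequence: J1 → J2 → J7 → J6 → J5 → J3 → J4, Makespan: 93


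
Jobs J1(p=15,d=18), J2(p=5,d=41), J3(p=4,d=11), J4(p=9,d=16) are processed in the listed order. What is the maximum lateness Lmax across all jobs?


Lateness per job (L = C - d):
  J1: C=15, d=18, L=-3
  J2: C=20, d=41, L=-21
  J3: C=24, d=11, L=13
  J4: C=33, d=16, L=17
Lmax = max(-3, -21, 13, 17)
= 17


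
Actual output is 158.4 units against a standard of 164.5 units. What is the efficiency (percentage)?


Efficiency = (actual / standard) × 100
= (158.4 / 164.5) × 100
= 96.3%


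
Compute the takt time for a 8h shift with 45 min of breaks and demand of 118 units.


Available = 8×60 - 45 = 435 min
Takt time = 435 / 118
= 3.69 min/unit


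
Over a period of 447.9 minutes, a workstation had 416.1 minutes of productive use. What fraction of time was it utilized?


Utilization = busy / total × 100
= 416.1 / 447.9 × 100
= 92.9%


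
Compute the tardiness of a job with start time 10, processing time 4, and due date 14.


Completion = start + processing = 10 + 4 = 14
Tardiness = max(0, C - d) = max(0, 14 - 14)
= max(0, 0)
= 0


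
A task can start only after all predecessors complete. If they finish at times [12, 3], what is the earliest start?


ES = max of all predecessor completion times
Predecessors: [12, 3]
ES = max(12, 3)
= 12


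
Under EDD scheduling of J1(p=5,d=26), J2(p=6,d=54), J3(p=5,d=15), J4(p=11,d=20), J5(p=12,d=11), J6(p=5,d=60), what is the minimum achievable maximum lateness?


EDD order: J5 → J3 → J4 → J1 → J2 → J6
Completion and lateness:
  J5: C=12, d=11, L=12-11=1
  J3: C=17, d=15, L=17-15=2
  J4: C=28, d=20, L=28-20=8
  J1: C=33, d=26, L=33-26=7
  J2: C=39, d=54, L=39-54=-15
  J6: C=44, d=60, L=44-60=-16
Lmax = max(1, 2, 8, 7, -15, -16)
= 8


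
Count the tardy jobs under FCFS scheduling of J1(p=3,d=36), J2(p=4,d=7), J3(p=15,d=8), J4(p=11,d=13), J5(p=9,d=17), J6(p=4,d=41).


Completion vs due date:
  J1: C=3, d=36 → on time
  J2: C=7, d=7 → on time
  J3: C=22, d=8 → TARDY
  J4: C=33, d=13 → TARDY
  J5: C=42, d=17 → TARDY
  J6: C=46, d=41 → TARDY
Tardy jobs: J3, J4, J5, J6
Count = 4


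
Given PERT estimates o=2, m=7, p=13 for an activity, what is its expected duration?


te = (o + 4m + p) / 6
= (2 + 4×7 + 13) / 6
= (2 + 28 + 13) / 6
= 43 / 6
= 7.17


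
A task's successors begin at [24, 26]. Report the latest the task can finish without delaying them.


LF = min of all successor start times
Successors start at: [24, 26]
LF = min(24, 26)
= 24


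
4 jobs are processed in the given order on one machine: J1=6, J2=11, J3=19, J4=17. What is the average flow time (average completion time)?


Completion times:
  J1: completes at 6
  J2: completes at 17
  J3: completes at 36
  J4: completes at 53
Sum = 112
Average = 112/4
= 28.00


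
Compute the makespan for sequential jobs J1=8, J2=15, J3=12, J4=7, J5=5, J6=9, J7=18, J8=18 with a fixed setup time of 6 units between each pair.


Makespan = Σ processing + (n-1) × setup
= (8 + 15 + 12 + 7 + 5 + 9 + 18 + 18) + (8-1)×6
= 92 + 42
= 134 time units


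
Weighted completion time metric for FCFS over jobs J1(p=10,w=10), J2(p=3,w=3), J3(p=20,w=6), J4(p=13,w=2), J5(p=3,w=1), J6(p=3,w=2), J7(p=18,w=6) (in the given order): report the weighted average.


Completion times:
  J1: C=10, w×C=10×10=100
  J2: C=13, w×C=3×13=39
  J3: C=33, w×C=6×33=198
  J4: C=46, w×C=2×46=92
  J5: C=49, w×C=1×49=49
  J6: C=52, w×C=2×52=104
  J7: C=70, w×C=6×70=420
Sum w×C = 1002
Sum w = 30
Weighted avg = 1002/30
= 33.40


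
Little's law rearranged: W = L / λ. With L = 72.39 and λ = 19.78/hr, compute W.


Little's law: L = λW → W = L / λ
= 72.39 / 19.78
= 3.66 hours


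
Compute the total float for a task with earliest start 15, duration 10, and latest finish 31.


EF = ES + duration = 15 + 10 = 25
LS = LF - duration = 31 - 10 = 21
Total Float = LF - EF = 31 - 25
(or LS - ES = 21 - 15)
= 6


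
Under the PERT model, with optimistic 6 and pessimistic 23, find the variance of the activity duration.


σ² = ((p - o) / 6)² = (p - o)² / 36
= (23 - 6)² / 36
= 17² / 36
= 289 / 36
= 8.0278


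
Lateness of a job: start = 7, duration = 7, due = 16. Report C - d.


Completion = 7 + 7 = 14
Lateness = C - d = 14 - 16
= -2


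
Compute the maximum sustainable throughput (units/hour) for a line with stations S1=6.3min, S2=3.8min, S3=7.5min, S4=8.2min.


Bottleneck = longest station time
Station times: [6.3, 3.8, 7.5, 8.2]
Max = 8.2 min
Rate = 60 / 8.2
= 7.32 units/hour (bottleneck: 8.2min)


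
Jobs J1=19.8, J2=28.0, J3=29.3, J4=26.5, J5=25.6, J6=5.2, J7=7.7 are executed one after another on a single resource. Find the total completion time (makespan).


Sequential makespan: sum all processing times
= 19.8 + 28.0 + 29.3 + 26.5 + 25.6 + 5.2 + 7.7
= 142.1 time units


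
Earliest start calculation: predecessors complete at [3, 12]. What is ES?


ES = max of all predecessor completion times
Predecessors: [3, 12]
ES = max(3, 12)
= 12


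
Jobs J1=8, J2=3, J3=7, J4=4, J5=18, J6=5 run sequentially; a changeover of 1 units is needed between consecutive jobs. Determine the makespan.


Makespan = Σ processing + (n-1) × setup
= (8 + 3 + 7 + 4 + 18 + 5) + (6-1)×1
= 45 + 5
= 50 time units


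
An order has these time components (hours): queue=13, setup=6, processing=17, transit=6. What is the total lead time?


Lead time = queue + setup + processing + transit
= 13 + 6 + 17 + 6
= 42 hours


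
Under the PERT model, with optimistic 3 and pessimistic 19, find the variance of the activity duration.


σ² = ((p - o) / 6)² = (p - o)² / 36
= (19 - 3)² / 36
= 16² / 36
= 256 / 36
= 7.1111


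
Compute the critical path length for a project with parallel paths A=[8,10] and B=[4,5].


Path A: 8 + 10 = 18
Path B: 4 + 5 = 9
Critical path = longest = max(18, 9)
= 18 (Path A)


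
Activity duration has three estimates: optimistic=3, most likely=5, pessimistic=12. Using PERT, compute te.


te = (o + 4m + p) / 6
= (3 + 4×5 + 12) / 6
= (3 + 20 + 12) / 6
= 35 / 6
= 5.83


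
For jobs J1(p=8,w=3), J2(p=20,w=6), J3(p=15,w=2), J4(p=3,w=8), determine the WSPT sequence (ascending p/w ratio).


WSPT (Smith's rule): sort by p/w ascending
  J4: p/w = 3/8 = 0.375
  J1: p/w = 8/3 = 2.667
  J2: p/w = 20/6 = 3.333
  J3: p/w = 15/2 = 7.500
Order: J4 → J1 → J2 → J3


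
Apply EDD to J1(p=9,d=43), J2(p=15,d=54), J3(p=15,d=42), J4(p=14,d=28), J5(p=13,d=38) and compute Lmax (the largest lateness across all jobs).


EDD order: J4 → J5 → J3 → J1 → J2
Completion and lateness:
  J4: C=14, d=28, L=14-28=-14
  J5: C=27, d=38, L=27-38=-11
  J3: C=42, d=42, L=42-42=0
  J1: C=51, d=43, L=51-43=8
  J2: C=66, d=54, L=66-54=12
Lmax = max(-14, -11, 0, 8, 12)
= 12


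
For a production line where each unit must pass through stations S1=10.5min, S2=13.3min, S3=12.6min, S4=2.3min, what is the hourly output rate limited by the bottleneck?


Bottleneck = longest station time
Station times: [10.5, 13.3, 12.6, 2.3]
Max = 13.3 min
Rate = 60 / 13.3
= 4.51 units/hour (bottleneck: 13.3min)


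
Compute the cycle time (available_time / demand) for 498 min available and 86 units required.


Cycle time = available time / demand
= 498 / 86
= 5.79 min/unit


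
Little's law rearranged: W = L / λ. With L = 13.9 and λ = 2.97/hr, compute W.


Little's law: L = λW → W = L / λ
= 13.9 / 2.97
= 4.68 hours


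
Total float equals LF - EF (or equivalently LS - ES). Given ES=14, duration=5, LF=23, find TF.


EF = ES + duration = 14 + 5 = 19
LS = LF - duration = 23 - 5 = 18
Total Float = LF - EF = 23 - 19
(or LS - ES = 18 - 14)
= 4


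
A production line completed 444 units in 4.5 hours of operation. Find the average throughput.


Throughput = units / time
= 444 / 4.5
= 98.7 units/hour


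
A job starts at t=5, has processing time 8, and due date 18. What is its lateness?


Completion = 5 + 8 = 13
Lateness = C - d = 13 - 18
= -5


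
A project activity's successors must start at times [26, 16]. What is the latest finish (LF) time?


LF = min of all successor start times
Successors start at: [26, 16]
LF = min(26, 16)
= 16


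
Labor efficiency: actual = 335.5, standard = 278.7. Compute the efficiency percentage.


Efficiency = (actual / standard) × 100
= (335.5 / 278.7) × 100
= 120.4%


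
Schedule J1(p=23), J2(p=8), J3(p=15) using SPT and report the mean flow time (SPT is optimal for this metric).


SPT order: J2 → J3 → J1
Completion times:
  J2: C=8
  J3: C=23
  J1: C=46
Sum = 77, n = 3
Mean flow = 77/3
= 25.67


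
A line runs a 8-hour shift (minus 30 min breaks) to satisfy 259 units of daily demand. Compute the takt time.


Available = 8×60 - 30 = 450 min
Takt time = 450 / 259
= 1.74 min/unit


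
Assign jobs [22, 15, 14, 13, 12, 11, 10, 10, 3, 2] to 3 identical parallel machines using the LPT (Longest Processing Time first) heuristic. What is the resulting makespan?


Jobs (LPT sorted): [22, 15, 14, 13, 12, 11, 10, 10, 3, 2]
Machines: 3
  J=22 → Machine 1 (load: 0+22=22)
  J=15 → Machine 2 (load: 0+15=15)
  J=14 → Machine 3 (load: 0+14=14)
  J=13 → Machine 3 (load: 14+13=27)
  J=12 → Machine 2 (load: 15+12=27)
  J=11 → Machine 1 (load: 22+11=33)
  J=10 → Machine 2 (load: 27+10=37)
  J=10 → Machine 3 (load: 27+10=37)
  J=3 → Machine 1 (load: 33+3=36)
  J=2 → Machine 1 (load: 36+2=38)
Machine loads: [38, 37, 37]
Makespan = max = 38 time units


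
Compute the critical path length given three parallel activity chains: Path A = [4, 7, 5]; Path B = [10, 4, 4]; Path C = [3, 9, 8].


Path A: 4 + 7 + 5 = 16
Path B: 10 + 4 + 4 = 18
Path C: 3 + 9 + 8 = 20
Critical path = longest = max(16, 18, 20)
= 20 (Path C)


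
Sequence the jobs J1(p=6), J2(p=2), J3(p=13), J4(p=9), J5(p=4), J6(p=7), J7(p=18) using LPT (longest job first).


LPT: sort by longest processing time first
  J7: p=18
  J3: p=13
  J4: p=9
  J6: p=7
  J1: p=6
  J5: p=4
  J2: p=2
Order: J7 → J3 → J4 → J6 → J1 → J5 → J2


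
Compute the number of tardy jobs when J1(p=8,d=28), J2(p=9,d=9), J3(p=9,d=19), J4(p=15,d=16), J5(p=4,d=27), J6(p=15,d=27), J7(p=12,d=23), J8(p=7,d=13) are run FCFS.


Completion vs due date:
  J1: C=8, d=28 → on time
  J2: C=17, d=9 → TARDY
  J3: C=26, d=19 → TARDY
  J4: C=41, d=16 → TARDY
  J5: C=45, d=27 → TARDY
  J6: C=60, d=27 → TARDY
  J7: C=72, d=23 → TARDY
  J8: C=79, d=13 → TARDY
Tardy jobs: J2, J3, J4, J5, J6, J7, J8
Count = 7
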